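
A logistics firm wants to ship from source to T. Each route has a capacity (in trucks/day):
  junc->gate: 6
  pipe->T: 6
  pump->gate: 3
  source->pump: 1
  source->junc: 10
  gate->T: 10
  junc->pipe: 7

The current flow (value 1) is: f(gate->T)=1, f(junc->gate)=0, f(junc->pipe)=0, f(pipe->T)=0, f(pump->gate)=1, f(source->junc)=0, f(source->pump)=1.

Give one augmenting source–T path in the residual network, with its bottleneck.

source->junc->gate->T, bottleneck 6

Residual along source->junc->gate->T: source->junc: 10, junc->gate: 6, gate->T: 9.
Bottleneck = min = 6.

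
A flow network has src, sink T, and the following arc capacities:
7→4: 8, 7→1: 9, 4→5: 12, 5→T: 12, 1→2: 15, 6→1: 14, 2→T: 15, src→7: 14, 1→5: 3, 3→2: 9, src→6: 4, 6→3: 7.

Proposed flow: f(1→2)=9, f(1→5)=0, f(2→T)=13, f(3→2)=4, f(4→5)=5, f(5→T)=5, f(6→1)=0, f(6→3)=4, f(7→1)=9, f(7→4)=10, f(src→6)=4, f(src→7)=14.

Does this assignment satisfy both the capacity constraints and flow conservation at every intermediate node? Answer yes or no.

Capacity violated on 7→4: flow 10 > capacity 8.

No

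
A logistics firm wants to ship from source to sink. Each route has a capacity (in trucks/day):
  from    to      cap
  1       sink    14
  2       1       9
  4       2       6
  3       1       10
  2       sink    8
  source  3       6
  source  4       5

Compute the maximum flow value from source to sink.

11

Augment source->4->2->sink: bottleneck 5. Total 5.
Augment source->3->1->sink: bottleneck 6. Total 11.
No augmenting path remains in the residual graph.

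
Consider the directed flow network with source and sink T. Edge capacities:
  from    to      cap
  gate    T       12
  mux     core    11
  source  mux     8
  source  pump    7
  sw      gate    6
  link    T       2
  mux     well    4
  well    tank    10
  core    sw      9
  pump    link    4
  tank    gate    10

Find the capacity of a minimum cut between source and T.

10

Max flow = 10 (via 3 augmenting paths).
In the residual at optimum, the set reachable from source is {link, pump, source}.
Cut edges: source->mux (cap 8), link->T (cap 2). Sum = 10.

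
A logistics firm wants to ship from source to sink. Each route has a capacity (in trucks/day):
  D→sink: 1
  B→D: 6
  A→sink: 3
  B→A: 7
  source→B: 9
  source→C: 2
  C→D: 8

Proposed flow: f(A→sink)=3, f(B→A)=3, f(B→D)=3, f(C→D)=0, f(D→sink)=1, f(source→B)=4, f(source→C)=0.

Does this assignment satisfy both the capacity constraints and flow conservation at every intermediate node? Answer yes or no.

Conservation fails at B: inflow 4 ≠ outflow 6.

No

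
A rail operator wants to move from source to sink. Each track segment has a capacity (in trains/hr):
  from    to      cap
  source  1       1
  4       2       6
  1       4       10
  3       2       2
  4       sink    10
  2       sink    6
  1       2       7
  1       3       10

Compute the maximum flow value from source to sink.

Augment source->1->4->sink: bottleneck 1. Total 1.
No augmenting path remains in the residual graph.

1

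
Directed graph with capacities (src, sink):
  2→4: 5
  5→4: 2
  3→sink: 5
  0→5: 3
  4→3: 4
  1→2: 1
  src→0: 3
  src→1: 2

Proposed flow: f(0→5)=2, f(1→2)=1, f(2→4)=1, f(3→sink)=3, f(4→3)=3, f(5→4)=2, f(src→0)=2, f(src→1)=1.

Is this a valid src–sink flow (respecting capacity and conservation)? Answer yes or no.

Yes

Every edge has 0 ≤ f(e) ≤ cap(e).
At each intermediate node, inflow equals outflow.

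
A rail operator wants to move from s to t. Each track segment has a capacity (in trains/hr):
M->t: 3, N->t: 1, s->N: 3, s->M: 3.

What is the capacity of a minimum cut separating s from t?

Max flow = 4 (via 2 augmenting paths).
In the residual at optimum, the set reachable from s is {N, s}.
Cut edges: s->M (cap 3), N->t (cap 1). Sum = 4.

4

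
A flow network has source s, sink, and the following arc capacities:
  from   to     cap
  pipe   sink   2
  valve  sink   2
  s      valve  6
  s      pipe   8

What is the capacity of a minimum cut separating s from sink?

Max flow = 4 (via 2 augmenting paths).
In the residual at optimum, the set reachable from s is {pipe, s, valve}.
Cut edges: pipe→sink (cap 2), valve→sink (cap 2). Sum = 4.

4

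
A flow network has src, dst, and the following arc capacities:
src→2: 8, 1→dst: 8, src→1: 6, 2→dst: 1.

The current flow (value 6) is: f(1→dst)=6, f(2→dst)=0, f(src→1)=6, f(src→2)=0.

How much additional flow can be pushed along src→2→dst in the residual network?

1

Residual capacities along the path: src→2: 8, 2→dst: 1.
Minimum is 1.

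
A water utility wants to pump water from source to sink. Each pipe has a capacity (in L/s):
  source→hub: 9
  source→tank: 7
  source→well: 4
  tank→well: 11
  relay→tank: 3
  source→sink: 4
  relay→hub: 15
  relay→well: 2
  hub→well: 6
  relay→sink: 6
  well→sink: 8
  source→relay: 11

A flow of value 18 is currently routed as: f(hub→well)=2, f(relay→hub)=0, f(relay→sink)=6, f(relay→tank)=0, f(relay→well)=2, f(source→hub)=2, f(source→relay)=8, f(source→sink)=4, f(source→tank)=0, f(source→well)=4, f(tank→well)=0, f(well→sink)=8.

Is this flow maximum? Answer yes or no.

Residual reachable from source: {hub, relay, source, tank, well}; sink is not reachable.
Saturated cut: source→sink, relay→sink, well→sink with total capacity 18 = current flow value. Flow is maximum.

Yes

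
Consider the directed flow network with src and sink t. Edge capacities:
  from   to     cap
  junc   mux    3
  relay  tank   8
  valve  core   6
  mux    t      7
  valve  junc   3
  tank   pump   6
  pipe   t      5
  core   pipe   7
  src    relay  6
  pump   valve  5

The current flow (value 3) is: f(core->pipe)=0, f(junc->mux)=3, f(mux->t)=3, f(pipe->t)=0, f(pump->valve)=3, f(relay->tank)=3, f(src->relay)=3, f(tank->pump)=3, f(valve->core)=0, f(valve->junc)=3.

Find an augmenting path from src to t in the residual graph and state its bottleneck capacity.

Residual along src->relay->tank->pump->valve->core->pipe->t: src->relay: 3, relay->tank: 5, tank->pump: 3, pump->valve: 2, valve->core: 6, core->pipe: 7, pipe->t: 5.
Bottleneck = min = 2.

src->relay->tank->pump->valve->core->pipe->t, bottleneck 2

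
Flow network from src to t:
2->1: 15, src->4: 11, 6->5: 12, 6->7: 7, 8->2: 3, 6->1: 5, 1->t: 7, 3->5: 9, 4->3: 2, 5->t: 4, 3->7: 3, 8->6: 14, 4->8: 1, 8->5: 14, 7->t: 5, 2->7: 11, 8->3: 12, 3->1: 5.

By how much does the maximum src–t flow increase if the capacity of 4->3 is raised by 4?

4

Original max flow = 3.
After raising cap(4->3), augmenting paths through that edge carry 4 more units.
New max flow = 7. Increase = 4.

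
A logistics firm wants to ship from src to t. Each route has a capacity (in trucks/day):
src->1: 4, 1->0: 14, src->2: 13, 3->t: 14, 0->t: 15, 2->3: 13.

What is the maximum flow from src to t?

17

Augment src->1->0->t: bottleneck 4. Total 4.
Augment src->2->3->t: bottleneck 13. Total 17.
No augmenting path remains in the residual graph.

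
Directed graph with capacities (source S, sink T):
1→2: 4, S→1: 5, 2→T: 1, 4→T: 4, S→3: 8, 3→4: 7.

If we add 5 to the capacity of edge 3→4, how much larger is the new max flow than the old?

0

Original max flow = 5.
Edge 3→4 does not cross the min cut (source side {1, 2, 3, 4, S}), so extra capacity there cannot help.
New max flow = 5. Increase = 0.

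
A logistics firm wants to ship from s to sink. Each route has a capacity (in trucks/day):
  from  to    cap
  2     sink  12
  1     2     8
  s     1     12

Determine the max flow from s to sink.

Augment s→1→2→sink: bottleneck 8. Total 8.
No augmenting path remains in the residual graph.

8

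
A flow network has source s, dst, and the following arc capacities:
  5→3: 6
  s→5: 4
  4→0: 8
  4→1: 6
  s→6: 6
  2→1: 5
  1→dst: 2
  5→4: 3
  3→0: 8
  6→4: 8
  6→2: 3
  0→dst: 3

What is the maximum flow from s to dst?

Augment s→6→2→1→dst: bottleneck 2. Total 2.
Augment s→6→4→0→dst: bottleneck 3. Total 5.
No augmenting path remains in the residual graph.

5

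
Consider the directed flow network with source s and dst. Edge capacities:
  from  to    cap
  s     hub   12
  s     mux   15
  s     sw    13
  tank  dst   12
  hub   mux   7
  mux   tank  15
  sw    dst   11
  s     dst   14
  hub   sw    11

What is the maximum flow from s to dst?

Augment s→dst: bottleneck 14. Total 14.
Augment s→sw→dst: bottleneck 11. Total 25.
Augment s→mux→tank→dst: bottleneck 12. Total 37.
No augmenting path remains in the residual graph.

37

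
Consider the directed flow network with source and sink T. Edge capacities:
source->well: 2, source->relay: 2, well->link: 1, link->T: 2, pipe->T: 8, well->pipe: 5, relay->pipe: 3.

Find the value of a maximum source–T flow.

4

Augment source->relay->pipe->T: bottleneck 2. Total 2.
Augment source->well->pipe->T: bottleneck 2. Total 4.
No augmenting path remains in the residual graph.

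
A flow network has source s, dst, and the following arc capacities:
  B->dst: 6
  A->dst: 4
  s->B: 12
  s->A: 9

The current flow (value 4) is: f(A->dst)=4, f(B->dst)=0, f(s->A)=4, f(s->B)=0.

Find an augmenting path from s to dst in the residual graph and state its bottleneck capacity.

Residual along s->B->dst: s->B: 12, B->dst: 6.
Bottleneck = min = 6.

s->B->dst, bottleneck 6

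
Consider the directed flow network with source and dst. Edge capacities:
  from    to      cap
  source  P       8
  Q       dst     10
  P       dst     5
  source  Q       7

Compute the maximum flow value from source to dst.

Augment source->Q->dst: bottleneck 7. Total 7.
Augment source->P->dst: bottleneck 5. Total 12.
No augmenting path remains in the residual graph.

12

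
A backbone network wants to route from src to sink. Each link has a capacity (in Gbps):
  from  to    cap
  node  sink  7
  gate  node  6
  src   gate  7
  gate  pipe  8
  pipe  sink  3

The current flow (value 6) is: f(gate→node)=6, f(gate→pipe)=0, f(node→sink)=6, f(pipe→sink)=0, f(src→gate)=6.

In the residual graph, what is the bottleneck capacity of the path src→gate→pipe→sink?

1

Residual capacities along the path: src→gate: 1, gate→pipe: 8, pipe→sink: 3.
Minimum is 1.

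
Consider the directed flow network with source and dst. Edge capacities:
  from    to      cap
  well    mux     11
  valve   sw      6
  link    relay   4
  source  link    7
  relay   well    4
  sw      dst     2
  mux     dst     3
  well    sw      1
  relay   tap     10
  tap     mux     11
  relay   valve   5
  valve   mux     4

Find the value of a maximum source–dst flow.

4

Augment source->link->relay->well->mux->dst: bottleneck 3. Total 3.
Augment source->link->relay->well->sw->dst: bottleneck 1. Total 4.
No augmenting path remains in the residual graph.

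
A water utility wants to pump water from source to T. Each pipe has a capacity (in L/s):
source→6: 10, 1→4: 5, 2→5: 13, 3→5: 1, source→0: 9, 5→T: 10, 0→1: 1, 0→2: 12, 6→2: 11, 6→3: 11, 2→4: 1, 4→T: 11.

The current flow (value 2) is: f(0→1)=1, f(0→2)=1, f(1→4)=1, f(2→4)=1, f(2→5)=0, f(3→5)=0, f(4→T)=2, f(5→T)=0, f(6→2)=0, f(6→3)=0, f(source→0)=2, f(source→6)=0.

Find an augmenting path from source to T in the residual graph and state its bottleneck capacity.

source→0→2→5→T, bottleneck 7

Residual along source→0→2→5→T: source→0: 7, 0→2: 11, 2→5: 13, 5→T: 10.
Bottleneck = min = 7.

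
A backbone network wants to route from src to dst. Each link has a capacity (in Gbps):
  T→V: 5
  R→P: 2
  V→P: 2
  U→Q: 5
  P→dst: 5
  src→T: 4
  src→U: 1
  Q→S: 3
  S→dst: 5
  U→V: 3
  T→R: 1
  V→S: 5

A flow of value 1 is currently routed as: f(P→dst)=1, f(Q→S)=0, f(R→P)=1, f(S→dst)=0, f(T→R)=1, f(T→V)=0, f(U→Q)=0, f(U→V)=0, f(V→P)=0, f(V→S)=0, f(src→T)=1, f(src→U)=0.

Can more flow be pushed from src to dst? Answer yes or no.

Yes

Residual path src→T→V→P→dst has bottleneck 2 > 0.
Pushing 2 along it raises the flow to 3, so the given flow is not maximum.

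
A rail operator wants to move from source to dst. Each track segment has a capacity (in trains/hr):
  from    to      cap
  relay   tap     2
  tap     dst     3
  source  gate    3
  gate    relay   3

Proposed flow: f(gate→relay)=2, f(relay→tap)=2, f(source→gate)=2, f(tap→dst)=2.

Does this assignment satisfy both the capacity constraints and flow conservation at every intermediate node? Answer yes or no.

Yes

Every edge has 0 ≤ f(e) ≤ cap(e).
At each intermediate node, inflow equals outflow.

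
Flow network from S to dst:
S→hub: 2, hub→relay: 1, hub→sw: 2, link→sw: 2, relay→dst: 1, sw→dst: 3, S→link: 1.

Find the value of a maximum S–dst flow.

3

Augment S→hub→relay→dst: bottleneck 1. Total 1.
Augment S→hub→sw→dst: bottleneck 1. Total 2.
Augment S→link→sw→dst: bottleneck 1. Total 3.
No augmenting path remains in the residual graph.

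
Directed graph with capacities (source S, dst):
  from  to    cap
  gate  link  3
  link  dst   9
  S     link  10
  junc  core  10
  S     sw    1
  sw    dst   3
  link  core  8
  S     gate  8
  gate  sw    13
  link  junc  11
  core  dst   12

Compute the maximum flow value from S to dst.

Augment S→link→dst: bottleneck 9. Total 9.
Augment S→sw→dst: bottleneck 1. Total 10.
Augment S→gate→sw→dst: bottleneck 2. Total 12.
Augment S→link→core→dst: bottleneck 1. Total 13.
Augment S→gate→link→core→dst: bottleneck 3. Total 16.
No augmenting path remains in the residual graph.

16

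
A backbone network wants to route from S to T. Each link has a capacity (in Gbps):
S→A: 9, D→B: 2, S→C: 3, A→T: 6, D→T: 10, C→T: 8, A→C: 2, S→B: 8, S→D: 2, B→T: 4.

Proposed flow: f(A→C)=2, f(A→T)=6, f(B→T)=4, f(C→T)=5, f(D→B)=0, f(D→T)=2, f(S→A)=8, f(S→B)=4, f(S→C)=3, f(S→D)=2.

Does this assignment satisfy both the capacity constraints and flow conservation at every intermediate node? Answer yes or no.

Every edge has 0 ≤ f(e) ≤ cap(e).
At each intermediate node, inflow equals outflow.

Yes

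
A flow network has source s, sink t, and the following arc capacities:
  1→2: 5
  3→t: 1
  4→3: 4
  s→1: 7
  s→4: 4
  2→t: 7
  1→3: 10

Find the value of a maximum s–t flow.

6

Augment s→4→3→t: bottleneck 1. Total 1.
Augment s→1→2→t: bottleneck 5. Total 6.
No augmenting path remains in the residual graph.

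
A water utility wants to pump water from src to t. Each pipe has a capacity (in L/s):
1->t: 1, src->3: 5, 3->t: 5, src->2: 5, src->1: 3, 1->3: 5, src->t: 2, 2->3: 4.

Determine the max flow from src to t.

Augment src->t: bottleneck 2. Total 2.
Augment src->1->t: bottleneck 1. Total 3.
Augment src->3->t: bottleneck 5. Total 8.
No augmenting path remains in the residual graph.

8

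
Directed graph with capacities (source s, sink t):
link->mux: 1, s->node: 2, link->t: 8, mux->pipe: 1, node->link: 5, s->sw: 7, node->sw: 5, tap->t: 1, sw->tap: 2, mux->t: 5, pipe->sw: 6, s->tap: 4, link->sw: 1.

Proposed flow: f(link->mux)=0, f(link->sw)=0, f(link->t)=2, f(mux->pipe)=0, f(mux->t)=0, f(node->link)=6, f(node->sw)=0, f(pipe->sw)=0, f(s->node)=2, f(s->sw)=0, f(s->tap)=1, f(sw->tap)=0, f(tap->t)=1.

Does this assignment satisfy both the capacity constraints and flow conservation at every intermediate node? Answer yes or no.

No

Capacity violated on node->link: flow 6 > capacity 5.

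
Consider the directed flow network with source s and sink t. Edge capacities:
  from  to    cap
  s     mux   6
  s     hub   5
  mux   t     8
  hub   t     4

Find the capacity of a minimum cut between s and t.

10

Max flow = 10 (via 2 augmenting paths).
In the residual at optimum, the set reachable from s is {hub, s}.
Cut edges: s->mux (cap 6), hub->t (cap 4). Sum = 10.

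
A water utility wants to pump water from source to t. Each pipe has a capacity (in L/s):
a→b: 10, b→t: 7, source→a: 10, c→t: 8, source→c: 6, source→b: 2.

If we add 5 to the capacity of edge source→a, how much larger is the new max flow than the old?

Original max flow = 13.
Edge source→a does not cross the min cut (source side {a, b, source}), so extra capacity there cannot help.
New max flow = 13. Increase = 0.

0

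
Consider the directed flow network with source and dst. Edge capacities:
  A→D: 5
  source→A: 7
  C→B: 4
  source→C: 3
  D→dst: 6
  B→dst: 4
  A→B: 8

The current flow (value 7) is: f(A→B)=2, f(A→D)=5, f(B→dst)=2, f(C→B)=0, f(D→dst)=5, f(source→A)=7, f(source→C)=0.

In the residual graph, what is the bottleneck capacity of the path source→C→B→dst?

2

Residual capacities along the path: source→C: 3, C→B: 4, B→dst: 2.
Minimum is 2.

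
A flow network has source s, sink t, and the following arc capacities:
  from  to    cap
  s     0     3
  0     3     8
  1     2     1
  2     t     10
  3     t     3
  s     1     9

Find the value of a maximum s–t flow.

Augment s→0→3→t: bottleneck 3. Total 3.
Augment s→1→2→t: bottleneck 1. Total 4.
No augmenting path remains in the residual graph.

4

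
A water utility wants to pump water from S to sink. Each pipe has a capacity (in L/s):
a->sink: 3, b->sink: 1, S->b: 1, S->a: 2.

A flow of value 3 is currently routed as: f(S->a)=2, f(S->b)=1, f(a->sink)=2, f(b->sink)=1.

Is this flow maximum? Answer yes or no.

Residual reachable from S: {S}; sink is not reachable.
Saturated cut: S->b, S->a with total capacity 3 = current flow value. Flow is maximum.

Yes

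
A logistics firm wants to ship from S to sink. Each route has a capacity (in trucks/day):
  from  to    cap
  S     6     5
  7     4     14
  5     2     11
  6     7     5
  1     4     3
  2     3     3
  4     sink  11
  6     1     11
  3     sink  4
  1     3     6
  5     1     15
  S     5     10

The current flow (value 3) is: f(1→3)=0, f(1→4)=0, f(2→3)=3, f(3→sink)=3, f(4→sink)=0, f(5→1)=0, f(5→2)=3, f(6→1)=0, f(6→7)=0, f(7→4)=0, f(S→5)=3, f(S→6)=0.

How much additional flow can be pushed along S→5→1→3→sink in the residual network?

1

Residual capacities along the path: S→5: 7, 5→1: 15, 1→3: 6, 3→sink: 1.
Minimum is 1.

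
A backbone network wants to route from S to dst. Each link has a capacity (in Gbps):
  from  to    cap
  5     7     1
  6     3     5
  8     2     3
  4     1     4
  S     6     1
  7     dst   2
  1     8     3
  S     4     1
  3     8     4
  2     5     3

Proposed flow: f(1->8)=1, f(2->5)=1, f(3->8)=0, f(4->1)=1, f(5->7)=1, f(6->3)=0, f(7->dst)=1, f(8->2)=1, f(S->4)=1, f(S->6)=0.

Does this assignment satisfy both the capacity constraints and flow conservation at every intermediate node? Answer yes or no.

Every edge has 0 ≤ f(e) ≤ cap(e).
At each intermediate node, inflow equals outflow.

Yes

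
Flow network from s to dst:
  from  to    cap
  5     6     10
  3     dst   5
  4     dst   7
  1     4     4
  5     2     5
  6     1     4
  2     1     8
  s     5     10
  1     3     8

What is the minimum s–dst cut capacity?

Max flow = 9 (via 2 augmenting paths).
In the residual at optimum, the set reachable from s is {5, 6, s}.
Cut edges: 5->2 (cap 5), 6->1 (cap 4). Sum = 9.

9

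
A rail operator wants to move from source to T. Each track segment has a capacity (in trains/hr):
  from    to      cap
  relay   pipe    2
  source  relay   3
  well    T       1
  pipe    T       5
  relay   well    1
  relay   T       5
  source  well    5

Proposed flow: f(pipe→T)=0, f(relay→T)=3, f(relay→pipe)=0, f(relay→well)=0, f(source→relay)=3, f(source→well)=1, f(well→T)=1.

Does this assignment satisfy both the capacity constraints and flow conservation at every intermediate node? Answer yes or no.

Yes

Every edge has 0 ≤ f(e) ≤ cap(e).
At each intermediate node, inflow equals outflow.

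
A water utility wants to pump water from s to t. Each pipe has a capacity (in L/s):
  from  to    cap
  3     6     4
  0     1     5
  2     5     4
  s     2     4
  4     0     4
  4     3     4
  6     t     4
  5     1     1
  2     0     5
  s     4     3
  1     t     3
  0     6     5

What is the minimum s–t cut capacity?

Max flow = 7 (via 4 augmenting paths).
In the residual at optimum, the set reachable from s is {s}.
Cut edges: s→2 (cap 4), s→4 (cap 3). Sum = 7.

7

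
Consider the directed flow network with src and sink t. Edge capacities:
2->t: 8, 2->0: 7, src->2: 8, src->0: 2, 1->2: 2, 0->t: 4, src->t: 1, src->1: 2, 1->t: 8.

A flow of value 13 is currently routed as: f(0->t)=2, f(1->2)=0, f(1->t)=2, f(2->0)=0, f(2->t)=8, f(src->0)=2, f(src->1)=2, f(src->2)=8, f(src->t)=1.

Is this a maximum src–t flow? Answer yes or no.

Yes

Residual reachable from src: {src}; t is not reachable.
Saturated cut: src->1, src->2, src->0, src->t with total capacity 13 = current flow value. Flow is maximum.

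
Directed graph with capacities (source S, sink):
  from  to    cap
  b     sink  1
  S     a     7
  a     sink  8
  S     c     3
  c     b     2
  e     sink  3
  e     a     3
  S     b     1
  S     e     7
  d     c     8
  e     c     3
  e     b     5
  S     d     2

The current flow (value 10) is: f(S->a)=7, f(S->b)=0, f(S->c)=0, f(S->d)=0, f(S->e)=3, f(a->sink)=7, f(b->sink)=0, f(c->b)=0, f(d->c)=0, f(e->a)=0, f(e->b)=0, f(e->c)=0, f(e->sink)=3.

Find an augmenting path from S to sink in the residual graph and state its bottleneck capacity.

Residual along S->b->sink: S->b: 1, b->sink: 1.
Bottleneck = min = 1.

S->b->sink, bottleneck 1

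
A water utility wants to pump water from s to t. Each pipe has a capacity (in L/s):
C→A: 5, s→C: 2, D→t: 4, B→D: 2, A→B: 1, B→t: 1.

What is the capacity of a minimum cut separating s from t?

Max flow = 1 (via 1 augmenting path).
In the residual at optimum, the set reachable from s is {A, C, s}.
Cut edges: A→B (cap 1). Sum = 1.

1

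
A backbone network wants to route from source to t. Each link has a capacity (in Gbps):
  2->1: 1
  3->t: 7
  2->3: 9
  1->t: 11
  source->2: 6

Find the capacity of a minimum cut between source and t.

Max flow = 6 (via 1 augmenting path).
In the residual at optimum, the set reachable from source is {source}.
Cut edges: source->2 (cap 6). Sum = 6.

6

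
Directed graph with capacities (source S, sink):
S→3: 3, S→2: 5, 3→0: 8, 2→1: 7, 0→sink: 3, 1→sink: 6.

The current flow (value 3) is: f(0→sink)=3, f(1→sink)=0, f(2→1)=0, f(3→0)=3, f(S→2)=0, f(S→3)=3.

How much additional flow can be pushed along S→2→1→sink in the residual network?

Residual capacities along the path: S→2: 5, 2→1: 7, 1→sink: 6.
Minimum is 5.

5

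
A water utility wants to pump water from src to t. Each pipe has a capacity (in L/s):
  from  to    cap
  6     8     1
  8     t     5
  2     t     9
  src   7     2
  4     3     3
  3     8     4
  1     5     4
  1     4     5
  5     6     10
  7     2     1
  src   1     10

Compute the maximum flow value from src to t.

5

Augment src->7->2->t: bottleneck 1. Total 1.
Augment src->1->4->3->8->t: bottleneck 3. Total 4.
Augment src->1->5->6->8->t: bottleneck 1. Total 5.
No augmenting path remains in the residual graph.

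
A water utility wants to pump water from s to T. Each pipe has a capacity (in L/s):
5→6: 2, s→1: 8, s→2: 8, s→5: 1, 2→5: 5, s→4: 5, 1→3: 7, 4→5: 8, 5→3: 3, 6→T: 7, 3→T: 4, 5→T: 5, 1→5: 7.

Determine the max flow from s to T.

Augment s→5→T: bottleneck 1. Total 1.
Augment s→2→5→T: bottleneck 4. Total 5.
Augment s→1→3→T: bottleneck 4. Total 9.
Augment s→2→5→6→T: bottleneck 1. Total 10.
Augment s→1→5→6→T: bottleneck 1. Total 11.
No augmenting path remains in the residual graph.

11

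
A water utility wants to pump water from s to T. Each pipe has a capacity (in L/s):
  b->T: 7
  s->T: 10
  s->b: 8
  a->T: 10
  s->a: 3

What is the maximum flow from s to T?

Augment s->T: bottleneck 10. Total 10.
Augment s->b->T: bottleneck 7. Total 17.
Augment s->a->T: bottleneck 3. Total 20.
No augmenting path remains in the residual graph.

20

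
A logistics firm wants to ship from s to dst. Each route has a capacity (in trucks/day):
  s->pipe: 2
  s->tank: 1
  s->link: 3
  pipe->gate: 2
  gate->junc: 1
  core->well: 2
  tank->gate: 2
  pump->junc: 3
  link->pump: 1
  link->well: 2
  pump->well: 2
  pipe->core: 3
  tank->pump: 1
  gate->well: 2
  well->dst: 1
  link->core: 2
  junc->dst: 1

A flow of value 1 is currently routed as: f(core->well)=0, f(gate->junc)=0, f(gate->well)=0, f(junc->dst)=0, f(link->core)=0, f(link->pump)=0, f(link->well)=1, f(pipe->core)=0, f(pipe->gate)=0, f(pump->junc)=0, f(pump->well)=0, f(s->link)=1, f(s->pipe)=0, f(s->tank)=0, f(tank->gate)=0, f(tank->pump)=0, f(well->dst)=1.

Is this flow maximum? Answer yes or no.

Residual path s->link->pump->junc->dst has bottleneck 1 > 0.
Pushing 1 along it raises the flow to 2, so the given flow is not maximum.

No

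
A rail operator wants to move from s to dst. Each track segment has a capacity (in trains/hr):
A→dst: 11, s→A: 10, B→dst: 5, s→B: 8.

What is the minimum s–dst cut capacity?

15

Max flow = 15 (via 2 augmenting paths).
In the residual at optimum, the set reachable from s is {B, s}.
Cut edges: s→A (cap 10), B→dst (cap 5). Sum = 15.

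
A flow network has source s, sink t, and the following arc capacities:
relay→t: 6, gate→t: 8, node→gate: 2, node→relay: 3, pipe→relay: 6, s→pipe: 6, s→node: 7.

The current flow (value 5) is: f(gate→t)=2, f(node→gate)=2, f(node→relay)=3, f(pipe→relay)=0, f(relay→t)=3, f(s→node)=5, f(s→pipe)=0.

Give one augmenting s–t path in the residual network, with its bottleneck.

Residual along s→pipe→relay→t: s→pipe: 6, pipe→relay: 6, relay→t: 3.
Bottleneck = min = 3.

s→pipe→relay→t, bottleneck 3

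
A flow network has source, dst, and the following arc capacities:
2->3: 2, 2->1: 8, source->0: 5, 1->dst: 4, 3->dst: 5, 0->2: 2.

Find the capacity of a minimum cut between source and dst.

2

Max flow = 2 (via 1 augmenting path).
In the residual at optimum, the set reachable from source is {0, source}.
Cut edges: 0->2 (cap 2). Sum = 2.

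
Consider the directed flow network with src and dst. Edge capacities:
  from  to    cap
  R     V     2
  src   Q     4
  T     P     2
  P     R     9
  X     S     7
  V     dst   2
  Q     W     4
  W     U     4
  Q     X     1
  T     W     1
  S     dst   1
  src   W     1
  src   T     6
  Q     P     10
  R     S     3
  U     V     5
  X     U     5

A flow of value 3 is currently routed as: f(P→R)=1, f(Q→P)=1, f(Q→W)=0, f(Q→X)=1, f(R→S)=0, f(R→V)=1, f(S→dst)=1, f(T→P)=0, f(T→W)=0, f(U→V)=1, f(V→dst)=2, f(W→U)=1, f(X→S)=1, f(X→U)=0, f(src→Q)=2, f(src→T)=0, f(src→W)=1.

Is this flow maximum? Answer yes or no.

Residual reachable from src: {P, Q, R, S, T, U, V, W, X, src}; dst is not reachable.
Saturated cut: S→dst, V→dst with total capacity 3 = current flow value. Flow is maximum.

Yes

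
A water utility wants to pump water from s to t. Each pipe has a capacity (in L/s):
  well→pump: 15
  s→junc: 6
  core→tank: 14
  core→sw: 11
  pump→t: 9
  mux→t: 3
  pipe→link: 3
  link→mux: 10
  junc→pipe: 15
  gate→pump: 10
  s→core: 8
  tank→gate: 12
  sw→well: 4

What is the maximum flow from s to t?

Augment s→core→sw→well→pump→t: bottleneck 4. Total 4.
Augment s→core→tank→gate→pump→t: bottleneck 4. Total 8.
Augment s→junc→pipe→link→mux→t: bottleneck 3. Total 11.
No augmenting path remains in the residual graph.

11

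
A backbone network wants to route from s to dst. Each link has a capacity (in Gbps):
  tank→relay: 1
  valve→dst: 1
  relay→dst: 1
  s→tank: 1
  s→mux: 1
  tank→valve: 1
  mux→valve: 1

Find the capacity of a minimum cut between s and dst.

2

Max flow = 2 (via 2 augmenting paths).
In the residual at optimum, the set reachable from s is {s}.
Cut edges: s→tank (cap 1), s→mux (cap 1). Sum = 2.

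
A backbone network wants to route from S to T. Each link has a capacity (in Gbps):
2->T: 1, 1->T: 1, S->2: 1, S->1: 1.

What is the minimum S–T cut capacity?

Max flow = 2 (via 2 augmenting paths).
In the residual at optimum, the set reachable from S is {S}.
Cut edges: S->2 (cap 1), S->1 (cap 1). Sum = 2.

2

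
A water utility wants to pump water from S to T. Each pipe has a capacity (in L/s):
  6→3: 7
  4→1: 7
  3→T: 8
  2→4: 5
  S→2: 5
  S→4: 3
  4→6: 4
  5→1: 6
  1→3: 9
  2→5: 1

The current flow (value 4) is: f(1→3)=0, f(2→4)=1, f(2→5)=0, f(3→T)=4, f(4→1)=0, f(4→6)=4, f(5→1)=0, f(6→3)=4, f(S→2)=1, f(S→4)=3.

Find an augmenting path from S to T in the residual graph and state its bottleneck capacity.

Residual along S→2→4→1→3→T: S→2: 4, 2→4: 4, 4→1: 7, 1→3: 9, 3→T: 4.
Bottleneck = min = 4.

S→2→4→1→3→T, bottleneck 4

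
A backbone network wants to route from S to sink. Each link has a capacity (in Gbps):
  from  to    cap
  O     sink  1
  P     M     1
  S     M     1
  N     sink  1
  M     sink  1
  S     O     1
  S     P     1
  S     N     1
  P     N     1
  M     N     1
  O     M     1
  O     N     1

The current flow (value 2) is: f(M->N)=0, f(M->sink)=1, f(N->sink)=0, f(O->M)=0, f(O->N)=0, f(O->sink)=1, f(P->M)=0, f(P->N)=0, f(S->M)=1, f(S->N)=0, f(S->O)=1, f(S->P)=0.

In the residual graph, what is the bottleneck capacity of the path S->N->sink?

1

Residual capacities along the path: S->N: 1, N->sink: 1.
Minimum is 1.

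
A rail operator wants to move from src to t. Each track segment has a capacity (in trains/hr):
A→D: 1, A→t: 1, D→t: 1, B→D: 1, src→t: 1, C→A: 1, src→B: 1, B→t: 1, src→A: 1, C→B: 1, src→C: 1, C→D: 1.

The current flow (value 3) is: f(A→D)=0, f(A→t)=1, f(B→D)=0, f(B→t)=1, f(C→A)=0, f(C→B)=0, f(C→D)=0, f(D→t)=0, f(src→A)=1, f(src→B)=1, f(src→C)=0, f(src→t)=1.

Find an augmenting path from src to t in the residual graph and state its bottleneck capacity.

src→C→D→t, bottleneck 1

Residual along src→C→D→t: src→C: 1, C→D: 1, D→t: 1.
Bottleneck = min = 1.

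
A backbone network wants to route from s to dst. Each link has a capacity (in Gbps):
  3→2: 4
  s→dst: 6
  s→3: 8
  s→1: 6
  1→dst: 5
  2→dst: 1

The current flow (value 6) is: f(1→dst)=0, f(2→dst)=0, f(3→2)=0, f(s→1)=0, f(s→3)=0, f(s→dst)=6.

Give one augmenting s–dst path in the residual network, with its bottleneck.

s→1→dst, bottleneck 5

Residual along s→1→dst: s→1: 6, 1→dst: 5.
Bottleneck = min = 5.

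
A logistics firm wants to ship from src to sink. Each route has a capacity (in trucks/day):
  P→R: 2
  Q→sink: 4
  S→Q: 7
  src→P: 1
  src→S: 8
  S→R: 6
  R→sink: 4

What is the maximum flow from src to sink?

8

Augment src→P→R→sink: bottleneck 1. Total 1.
Augment src→S→R→sink: bottleneck 3. Total 4.
Augment src→S→Q→sink: bottleneck 4. Total 8.
No augmenting path remains in the residual graph.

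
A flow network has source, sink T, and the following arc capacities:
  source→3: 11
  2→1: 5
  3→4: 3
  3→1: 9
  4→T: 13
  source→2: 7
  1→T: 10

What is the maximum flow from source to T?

Augment source→3→4→T: bottleneck 3. Total 3.
Augment source→3→1→T: bottleneck 8. Total 11.
Augment source→2→1→T: bottleneck 2. Total 13.
No augmenting path remains in the residual graph.

13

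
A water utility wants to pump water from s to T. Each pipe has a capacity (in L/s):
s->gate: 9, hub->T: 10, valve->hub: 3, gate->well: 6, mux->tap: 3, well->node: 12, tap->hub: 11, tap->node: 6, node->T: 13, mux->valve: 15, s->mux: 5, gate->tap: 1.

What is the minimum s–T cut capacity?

Max flow = 12 (via 4 augmenting paths).
In the residual at optimum, the set reachable from s is {gate, s}.
Cut edges: s->mux (cap 5), gate->tap (cap 1), gate->well (cap 6). Sum = 12.

12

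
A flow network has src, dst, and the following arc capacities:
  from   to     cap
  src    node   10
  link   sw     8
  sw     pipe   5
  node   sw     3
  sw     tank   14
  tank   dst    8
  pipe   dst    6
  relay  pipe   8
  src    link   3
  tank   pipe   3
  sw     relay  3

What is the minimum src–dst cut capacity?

6

Max flow = 6 (via 2 augmenting paths).
In the residual at optimum, the set reachable from src is {node, src}.
Cut edges: src→link (cap 3), node→sw (cap 3). Sum = 6.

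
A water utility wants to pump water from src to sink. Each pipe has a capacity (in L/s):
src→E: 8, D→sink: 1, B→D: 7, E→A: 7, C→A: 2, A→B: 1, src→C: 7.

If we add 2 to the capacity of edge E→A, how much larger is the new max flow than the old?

Original max flow = 1.
Edge E→A does not cross the min cut (source side {A, C, E, src}), so extra capacity there cannot help.
New max flow = 1. Increase = 0.

0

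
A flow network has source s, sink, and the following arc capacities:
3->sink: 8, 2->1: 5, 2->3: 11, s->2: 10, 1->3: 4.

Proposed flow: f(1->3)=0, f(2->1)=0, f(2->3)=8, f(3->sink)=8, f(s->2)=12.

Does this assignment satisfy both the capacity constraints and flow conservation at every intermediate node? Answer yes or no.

No

Capacity violated on s->2: flow 12 > capacity 10.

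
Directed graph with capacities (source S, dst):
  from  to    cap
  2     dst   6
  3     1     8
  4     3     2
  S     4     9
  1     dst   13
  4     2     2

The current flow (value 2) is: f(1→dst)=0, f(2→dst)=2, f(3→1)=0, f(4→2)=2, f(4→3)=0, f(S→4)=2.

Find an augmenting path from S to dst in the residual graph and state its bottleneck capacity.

Residual along S→4→3→1→dst: S→4: 7, 4→3: 2, 3→1: 8, 1→dst: 13.
Bottleneck = min = 2.

S→4→3→1→dst, bottleneck 2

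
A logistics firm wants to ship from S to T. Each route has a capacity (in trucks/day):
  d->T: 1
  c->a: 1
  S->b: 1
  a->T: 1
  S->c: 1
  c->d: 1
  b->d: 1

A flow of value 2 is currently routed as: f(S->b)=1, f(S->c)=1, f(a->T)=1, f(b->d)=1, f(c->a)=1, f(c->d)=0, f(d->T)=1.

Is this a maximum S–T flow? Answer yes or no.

Residual reachable from S: {S}; T is not reachable.
Saturated cut: S->c, S->b with total capacity 2 = current flow value. Flow is maximum.

Yes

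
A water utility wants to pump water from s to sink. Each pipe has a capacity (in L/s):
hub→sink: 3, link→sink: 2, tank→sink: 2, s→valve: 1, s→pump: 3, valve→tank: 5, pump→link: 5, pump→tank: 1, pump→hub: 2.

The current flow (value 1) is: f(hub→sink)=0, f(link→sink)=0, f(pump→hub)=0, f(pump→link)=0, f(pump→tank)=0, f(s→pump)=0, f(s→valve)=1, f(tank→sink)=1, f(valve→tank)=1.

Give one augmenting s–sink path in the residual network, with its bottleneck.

s→pump→link→sink, bottleneck 2

Residual along s→pump→link→sink: s→pump: 3, pump→link: 5, link→sink: 2.
Bottleneck = min = 2.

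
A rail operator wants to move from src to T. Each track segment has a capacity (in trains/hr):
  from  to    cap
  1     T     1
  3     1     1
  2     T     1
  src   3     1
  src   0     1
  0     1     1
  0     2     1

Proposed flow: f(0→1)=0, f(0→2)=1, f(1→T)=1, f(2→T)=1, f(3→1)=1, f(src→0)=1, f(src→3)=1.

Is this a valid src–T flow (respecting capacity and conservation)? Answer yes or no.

Yes

Every edge has 0 ≤ f(e) ≤ cap(e).
At each intermediate node, inflow equals outflow.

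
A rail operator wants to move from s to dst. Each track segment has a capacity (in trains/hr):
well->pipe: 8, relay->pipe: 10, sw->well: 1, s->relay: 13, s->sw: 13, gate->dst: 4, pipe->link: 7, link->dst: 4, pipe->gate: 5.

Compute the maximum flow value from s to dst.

8

Augment s->relay->pipe->gate->dst: bottleneck 4. Total 4.
Augment s->relay->pipe->link->dst: bottleneck 4. Total 8.
No augmenting path remains in the residual graph.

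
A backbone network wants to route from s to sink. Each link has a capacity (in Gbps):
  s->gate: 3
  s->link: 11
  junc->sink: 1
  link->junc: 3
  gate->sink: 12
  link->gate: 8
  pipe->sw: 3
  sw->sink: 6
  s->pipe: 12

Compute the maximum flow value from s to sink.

15

Augment s->gate->sink: bottleneck 3. Total 3.
Augment s->pipe->sw->sink: bottleneck 3. Total 6.
Augment s->link->gate->sink: bottleneck 8. Total 14.
Augment s->link->junc->sink: bottleneck 1. Total 15.
No augmenting path remains in the residual graph.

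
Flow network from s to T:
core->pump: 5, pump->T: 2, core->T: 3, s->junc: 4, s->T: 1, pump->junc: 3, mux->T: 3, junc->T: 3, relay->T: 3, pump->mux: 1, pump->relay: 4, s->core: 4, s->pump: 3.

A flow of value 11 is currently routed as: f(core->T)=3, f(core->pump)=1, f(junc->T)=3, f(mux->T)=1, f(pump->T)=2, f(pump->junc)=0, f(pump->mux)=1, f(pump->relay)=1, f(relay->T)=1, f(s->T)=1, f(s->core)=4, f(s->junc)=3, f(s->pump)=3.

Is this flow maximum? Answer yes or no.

Yes

Residual reachable from s: {junc, s}; T is not reachable.
Saturated cut: s->core, s->pump, s->T, junc->T with total capacity 11 = current flow value. Flow is maximum.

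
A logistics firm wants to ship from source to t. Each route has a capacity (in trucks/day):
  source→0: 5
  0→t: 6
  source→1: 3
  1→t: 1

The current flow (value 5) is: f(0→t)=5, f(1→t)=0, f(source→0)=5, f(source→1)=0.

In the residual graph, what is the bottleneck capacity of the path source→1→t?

Residual capacities along the path: source→1: 3, 1→t: 1.
Minimum is 1.

1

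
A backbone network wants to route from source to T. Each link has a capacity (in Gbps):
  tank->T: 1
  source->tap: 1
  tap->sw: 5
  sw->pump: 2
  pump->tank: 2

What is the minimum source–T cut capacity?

1

Max flow = 1 (via 1 augmenting path).
In the residual at optimum, the set reachable from source is {source}.
Cut edges: source->tap (cap 1). Sum = 1.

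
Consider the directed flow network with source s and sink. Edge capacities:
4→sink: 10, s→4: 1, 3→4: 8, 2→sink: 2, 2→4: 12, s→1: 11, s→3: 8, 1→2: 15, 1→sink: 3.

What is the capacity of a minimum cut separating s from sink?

Max flow = 15 (via 5 augmenting paths).
In the residual at optimum, the set reachable from s is {1, 2, 3, 4, s}.
Cut edges: 1→sink (cap 3), 2→sink (cap 2), 4→sink (cap 10). Sum = 15.

15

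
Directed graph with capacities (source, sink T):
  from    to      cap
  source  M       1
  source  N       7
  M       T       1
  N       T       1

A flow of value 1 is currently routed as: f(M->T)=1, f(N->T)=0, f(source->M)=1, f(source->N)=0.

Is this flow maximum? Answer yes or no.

Residual path source->N->T has bottleneck 1 > 0.
Pushing 1 along it raises the flow to 2, so the given flow is not maximum.

No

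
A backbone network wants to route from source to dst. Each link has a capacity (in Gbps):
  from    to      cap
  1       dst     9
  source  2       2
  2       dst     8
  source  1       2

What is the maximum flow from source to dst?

Augment source→1→dst: bottleneck 2. Total 2.
Augment source→2→dst: bottleneck 2. Total 4.
No augmenting path remains in the residual graph.

4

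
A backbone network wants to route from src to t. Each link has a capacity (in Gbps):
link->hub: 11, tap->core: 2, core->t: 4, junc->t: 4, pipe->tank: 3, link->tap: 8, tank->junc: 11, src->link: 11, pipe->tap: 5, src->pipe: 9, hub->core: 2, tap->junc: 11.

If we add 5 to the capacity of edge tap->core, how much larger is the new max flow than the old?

0

Original max flow = 8.
Even with extra capacity on tap->core, another cut of capacity 8 remains binding.
New max flow = 8. Increase = 0.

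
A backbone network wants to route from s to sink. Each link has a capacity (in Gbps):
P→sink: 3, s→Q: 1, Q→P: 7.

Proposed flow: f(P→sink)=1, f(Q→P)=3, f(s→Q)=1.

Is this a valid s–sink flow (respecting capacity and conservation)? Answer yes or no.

No

Conservation fails at Q: inflow 1 ≠ outflow 3.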